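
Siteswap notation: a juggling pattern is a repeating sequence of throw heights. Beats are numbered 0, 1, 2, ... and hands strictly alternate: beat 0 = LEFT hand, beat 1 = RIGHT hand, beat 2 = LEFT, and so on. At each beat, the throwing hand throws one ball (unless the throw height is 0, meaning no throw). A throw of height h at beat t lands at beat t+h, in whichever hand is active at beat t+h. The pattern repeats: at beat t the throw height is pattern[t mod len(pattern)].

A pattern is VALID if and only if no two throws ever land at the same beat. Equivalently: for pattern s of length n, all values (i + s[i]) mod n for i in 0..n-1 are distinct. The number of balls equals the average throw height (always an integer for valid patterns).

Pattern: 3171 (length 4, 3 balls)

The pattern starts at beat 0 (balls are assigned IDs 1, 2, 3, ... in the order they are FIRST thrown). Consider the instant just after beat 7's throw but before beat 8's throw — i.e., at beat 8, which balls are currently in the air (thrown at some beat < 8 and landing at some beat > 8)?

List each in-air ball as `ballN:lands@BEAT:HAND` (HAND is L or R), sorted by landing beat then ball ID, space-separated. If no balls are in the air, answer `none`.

Answer: ball2:lands@9:R ball3:lands@13:R

Derivation:
Beat 0 (L): throw ball1 h=3 -> lands@3:R; in-air after throw: [b1@3:R]
Beat 1 (R): throw ball2 h=1 -> lands@2:L; in-air after throw: [b2@2:L b1@3:R]
Beat 2 (L): throw ball2 h=7 -> lands@9:R; in-air after throw: [b1@3:R b2@9:R]
Beat 3 (R): throw ball1 h=1 -> lands@4:L; in-air after throw: [b1@4:L b2@9:R]
Beat 4 (L): throw ball1 h=3 -> lands@7:R; in-air after throw: [b1@7:R b2@9:R]
Beat 5 (R): throw ball3 h=1 -> lands@6:L; in-air after throw: [b3@6:L b1@7:R b2@9:R]
Beat 6 (L): throw ball3 h=7 -> lands@13:R; in-air after throw: [b1@7:R b2@9:R b3@13:R]
Beat 7 (R): throw ball1 h=1 -> lands@8:L; in-air after throw: [b1@8:L b2@9:R b3@13:R]
Beat 8 (L): throw ball1 h=3 -> lands@11:R; in-air after throw: [b2@9:R b1@11:R b3@13:R]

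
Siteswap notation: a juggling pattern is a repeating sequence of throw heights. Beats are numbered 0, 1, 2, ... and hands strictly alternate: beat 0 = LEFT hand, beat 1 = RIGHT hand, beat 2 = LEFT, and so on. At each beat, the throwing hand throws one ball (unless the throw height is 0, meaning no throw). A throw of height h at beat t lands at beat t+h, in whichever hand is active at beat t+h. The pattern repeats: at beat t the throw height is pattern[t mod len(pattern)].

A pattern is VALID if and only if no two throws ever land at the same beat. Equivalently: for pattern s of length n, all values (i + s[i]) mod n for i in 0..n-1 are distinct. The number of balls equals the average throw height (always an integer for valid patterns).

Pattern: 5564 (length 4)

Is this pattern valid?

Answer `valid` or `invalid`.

Answer: valid

Derivation:
i=0: (i + s[i]) mod n = (0 + 5) mod 4 = 1
i=1: (i + s[i]) mod n = (1 + 5) mod 4 = 2
i=2: (i + s[i]) mod n = (2 + 6) mod 4 = 0
i=3: (i + s[i]) mod n = (3 + 4) mod 4 = 3
Residues: [1, 2, 0, 3], distinct: True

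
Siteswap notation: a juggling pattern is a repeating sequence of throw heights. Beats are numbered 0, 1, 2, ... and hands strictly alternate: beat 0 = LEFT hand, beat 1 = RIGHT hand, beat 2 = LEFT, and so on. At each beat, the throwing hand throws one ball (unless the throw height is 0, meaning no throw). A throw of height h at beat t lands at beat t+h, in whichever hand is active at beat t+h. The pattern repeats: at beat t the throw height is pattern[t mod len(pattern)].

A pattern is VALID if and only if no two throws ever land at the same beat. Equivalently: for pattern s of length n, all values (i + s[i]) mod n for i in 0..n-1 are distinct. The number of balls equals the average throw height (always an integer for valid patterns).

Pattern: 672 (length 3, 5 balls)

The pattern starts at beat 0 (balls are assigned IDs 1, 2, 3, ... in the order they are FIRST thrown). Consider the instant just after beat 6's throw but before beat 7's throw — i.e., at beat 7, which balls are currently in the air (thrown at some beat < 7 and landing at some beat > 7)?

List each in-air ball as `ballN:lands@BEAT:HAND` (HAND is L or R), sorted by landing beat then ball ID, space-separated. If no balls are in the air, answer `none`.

Answer: ball2:lands@8:L ball4:lands@9:R ball3:lands@11:R ball1:lands@12:L

Derivation:
Beat 0 (L): throw ball1 h=6 -> lands@6:L; in-air after throw: [b1@6:L]
Beat 1 (R): throw ball2 h=7 -> lands@8:L; in-air after throw: [b1@6:L b2@8:L]
Beat 2 (L): throw ball3 h=2 -> lands@4:L; in-air after throw: [b3@4:L b1@6:L b2@8:L]
Beat 3 (R): throw ball4 h=6 -> lands@9:R; in-air after throw: [b3@4:L b1@6:L b2@8:L b4@9:R]
Beat 4 (L): throw ball3 h=7 -> lands@11:R; in-air after throw: [b1@6:L b2@8:L b4@9:R b3@11:R]
Beat 5 (R): throw ball5 h=2 -> lands@7:R; in-air after throw: [b1@6:L b5@7:R b2@8:L b4@9:R b3@11:R]
Beat 6 (L): throw ball1 h=6 -> lands@12:L; in-air after throw: [b5@7:R b2@8:L b4@9:R b3@11:R b1@12:L]
Beat 7 (R): throw ball5 h=7 -> lands@14:L; in-air after throw: [b2@8:L b4@9:R b3@11:R b1@12:L b5@14:L]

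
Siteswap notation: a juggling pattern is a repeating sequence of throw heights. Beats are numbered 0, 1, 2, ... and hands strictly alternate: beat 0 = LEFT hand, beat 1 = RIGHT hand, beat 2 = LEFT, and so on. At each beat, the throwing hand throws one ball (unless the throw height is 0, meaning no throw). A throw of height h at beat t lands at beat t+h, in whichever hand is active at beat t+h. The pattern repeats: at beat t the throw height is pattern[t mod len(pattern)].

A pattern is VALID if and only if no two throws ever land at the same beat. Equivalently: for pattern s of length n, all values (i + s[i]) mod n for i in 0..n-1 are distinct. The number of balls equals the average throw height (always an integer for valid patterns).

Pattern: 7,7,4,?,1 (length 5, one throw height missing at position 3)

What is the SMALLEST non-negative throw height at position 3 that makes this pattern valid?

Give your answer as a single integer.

Answer: 1

Derivation:
i=0: (0 + 7) mod 5 = 2
i=1: (1 + 7) mod 5 = 3
i=2: (2 + 4) mod 5 = 1
i=3: s[i]=? (unknown)
i=4: (4 + 1) mod 5 = 0
Known residues: [0, 1, 2, 3]; need a permutation of 0..4, so missing residue r = 4
Need (3 + s) mod 5 = 4; smallest s = (4 - 3) mod 5 = 1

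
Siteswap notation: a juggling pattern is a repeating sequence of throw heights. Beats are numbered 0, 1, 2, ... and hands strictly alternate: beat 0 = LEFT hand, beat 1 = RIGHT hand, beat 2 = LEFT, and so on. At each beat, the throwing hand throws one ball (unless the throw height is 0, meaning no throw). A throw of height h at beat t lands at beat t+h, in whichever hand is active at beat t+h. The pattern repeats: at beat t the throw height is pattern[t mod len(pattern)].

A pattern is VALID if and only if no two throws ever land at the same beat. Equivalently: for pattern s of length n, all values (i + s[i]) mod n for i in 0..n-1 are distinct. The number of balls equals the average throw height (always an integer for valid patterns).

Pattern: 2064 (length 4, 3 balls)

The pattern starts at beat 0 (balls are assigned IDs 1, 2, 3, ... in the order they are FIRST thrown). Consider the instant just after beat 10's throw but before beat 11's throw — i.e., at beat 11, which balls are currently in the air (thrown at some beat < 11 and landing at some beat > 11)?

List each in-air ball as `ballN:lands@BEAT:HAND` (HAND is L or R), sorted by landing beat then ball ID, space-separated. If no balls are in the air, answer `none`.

Answer: ball3:lands@12:L ball1:lands@16:L

Derivation:
Beat 0 (L): throw ball1 h=2 -> lands@2:L; in-air after throw: [b1@2:L]
Beat 2 (L): throw ball1 h=6 -> lands@8:L; in-air after throw: [b1@8:L]
Beat 3 (R): throw ball2 h=4 -> lands@7:R; in-air after throw: [b2@7:R b1@8:L]
Beat 4 (L): throw ball3 h=2 -> lands@6:L; in-air after throw: [b3@6:L b2@7:R b1@8:L]
Beat 6 (L): throw ball3 h=6 -> lands@12:L; in-air after throw: [b2@7:R b1@8:L b3@12:L]
Beat 7 (R): throw ball2 h=4 -> lands@11:R; in-air after throw: [b1@8:L b2@11:R b3@12:L]
Beat 8 (L): throw ball1 h=2 -> lands@10:L; in-air after throw: [b1@10:L b2@11:R b3@12:L]
Beat 10 (L): throw ball1 h=6 -> lands@16:L; in-air after throw: [b2@11:R b3@12:L b1@16:L]
Beat 11 (R): throw ball2 h=4 -> lands@15:R; in-air after throw: [b3@12:L b2@15:R b1@16:L]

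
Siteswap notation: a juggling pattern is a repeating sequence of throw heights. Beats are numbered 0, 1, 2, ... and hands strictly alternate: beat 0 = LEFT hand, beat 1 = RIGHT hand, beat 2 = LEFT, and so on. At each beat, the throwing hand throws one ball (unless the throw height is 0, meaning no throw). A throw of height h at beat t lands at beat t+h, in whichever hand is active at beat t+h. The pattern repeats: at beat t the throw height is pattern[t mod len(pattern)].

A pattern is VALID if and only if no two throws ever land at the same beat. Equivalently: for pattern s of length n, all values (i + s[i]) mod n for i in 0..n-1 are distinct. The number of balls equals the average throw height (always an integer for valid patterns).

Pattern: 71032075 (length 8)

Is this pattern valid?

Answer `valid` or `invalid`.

Answer: invalid

Derivation:
i=0: (i + s[i]) mod n = (0 + 7) mod 8 = 7
i=1: (i + s[i]) mod n = (1 + 1) mod 8 = 2
i=2: (i + s[i]) mod n = (2 + 0) mod 8 = 2
i=3: (i + s[i]) mod n = (3 + 3) mod 8 = 6
i=4: (i + s[i]) mod n = (4 + 2) mod 8 = 6
i=5: (i + s[i]) mod n = (5 + 0) mod 8 = 5
i=6: (i + s[i]) mod n = (6 + 7) mod 8 = 5
i=7: (i + s[i]) mod n = (7 + 5) mod 8 = 4
Residues: [7, 2, 2, 6, 6, 5, 5, 4], distinct: False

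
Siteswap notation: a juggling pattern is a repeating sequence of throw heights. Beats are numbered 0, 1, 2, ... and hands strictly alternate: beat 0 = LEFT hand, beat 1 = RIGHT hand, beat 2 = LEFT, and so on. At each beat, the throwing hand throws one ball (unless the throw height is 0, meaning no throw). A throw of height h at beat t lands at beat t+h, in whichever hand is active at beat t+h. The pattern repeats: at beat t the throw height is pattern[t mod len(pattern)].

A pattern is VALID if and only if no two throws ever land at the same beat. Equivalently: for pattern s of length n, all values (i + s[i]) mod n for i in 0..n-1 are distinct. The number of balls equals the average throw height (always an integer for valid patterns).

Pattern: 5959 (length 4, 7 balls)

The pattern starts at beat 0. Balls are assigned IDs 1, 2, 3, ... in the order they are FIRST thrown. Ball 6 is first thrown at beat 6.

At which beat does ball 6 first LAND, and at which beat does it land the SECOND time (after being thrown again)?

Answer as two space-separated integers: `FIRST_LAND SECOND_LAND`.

Beat 0 (L): throw ball1 h=5 -> lands@5:R; in-air after throw: [b1@5:R]
Beat 1 (R): throw ball2 h=9 -> lands@10:L; in-air after throw: [b1@5:R b2@10:L]
Beat 2 (L): throw ball3 h=5 -> lands@7:R; in-air after throw: [b1@5:R b3@7:R b2@10:L]
Beat 3 (R): throw ball4 h=9 -> lands@12:L; in-air after throw: [b1@5:R b3@7:R b2@10:L b4@12:L]
Beat 4 (L): throw ball5 h=5 -> lands@9:R; in-air after throw: [b1@5:R b3@7:R b5@9:R b2@10:L b4@12:L]
Beat 5 (R): throw ball1 h=9 -> lands@14:L; in-air after throw: [b3@7:R b5@9:R b2@10:L b4@12:L b1@14:L]
Beat 6 (L): throw ball6 h=5 -> lands@11:R; in-air after throw: [b3@7:R b5@9:R b2@10:L b6@11:R b4@12:L b1@14:L]
Beat 7 (R): throw ball3 h=9 -> lands@16:L; in-air after throw: [b5@9:R b2@10:L b6@11:R b4@12:L b1@14:L b3@16:L]
Beat 8 (L): throw ball7 h=5 -> lands@13:R; in-air after throw: [b5@9:R b2@10:L b6@11:R b4@12:L b7@13:R b1@14:L b3@16:L]
Beat 9 (R): throw ball5 h=9 -> lands@18:L; in-air after throw: [b2@10:L b6@11:R b4@12:L b7@13:R b1@14:L b3@16:L b5@18:L]
Beat 10 (L): throw ball2 h=5 -> lands@15:R; in-air after throw: [b6@11:R b4@12:L b7@13:R b1@14:L b2@15:R b3@16:L b5@18:L]
Beat 11 (R): throw ball6 h=9 -> lands@20:L; in-air after throw: [b4@12:L b7@13:R b1@14:L b2@15:R b3@16:L b5@18:L b6@20:L]
Beat 12 (L): throw ball4 h=5 -> lands@17:R; in-air after throw: [b7@13:R b1@14:L b2@15:R b3@16:L b4@17:R b5@18:L b6@20:L]
Beat 13 (R): throw ball7 h=9 -> lands@22:L; in-air after throw: [b1@14:L b2@15:R b3@16:L b4@17:R b5@18:L b6@20:L b7@22:L]
Beat 14 (L): throw ball1 h=5 -> lands@19:R; in-air after throw: [b2@15:R b3@16:L b4@17:R b5@18:L b1@19:R b6@20:L b7@22:L]
Beat 15 (R): throw ball2 h=9 -> lands@24:L; in-air after throw: [b3@16:L b4@17:R b5@18:L b1@19:R b6@20:L b7@22:L b2@24:L]
Beat 16 (L): throw ball3 h=5 -> lands@21:R; in-air after throw: [b4@17:R b5@18:L b1@19:R b6@20:L b3@21:R b7@22:L b2@24:L]
Beat 17 (R): throw ball4 h=9 -> lands@26:L; in-air after throw: [b5@18:L b1@19:R b6@20:L b3@21:R b7@22:L b2@24:L b4@26:L]
Beat 18 (L): throw ball5 h=5 -> lands@23:R; in-air after throw: [b1@19:R b6@20:L b3@21:R b7@22:L b5@23:R b2@24:L b4@26:L]
Beat 19 (R): throw ball1 h=9 -> lands@28:L; in-air after throw: [b6@20:L b3@21:R b7@22:L b5@23:R b2@24:L b4@26:L b1@28:L]
Beat 20 (L): throw ball6 h=5 -> lands@25:R; in-air after throw: [b3@21:R b7@22:L b5@23:R b2@24:L b6@25:R b4@26:L b1@28:L]
Ball 6: thrown@6 h=5 -> first land @11; rethrown@11 h=9 -> second land @20

Answer: 11 20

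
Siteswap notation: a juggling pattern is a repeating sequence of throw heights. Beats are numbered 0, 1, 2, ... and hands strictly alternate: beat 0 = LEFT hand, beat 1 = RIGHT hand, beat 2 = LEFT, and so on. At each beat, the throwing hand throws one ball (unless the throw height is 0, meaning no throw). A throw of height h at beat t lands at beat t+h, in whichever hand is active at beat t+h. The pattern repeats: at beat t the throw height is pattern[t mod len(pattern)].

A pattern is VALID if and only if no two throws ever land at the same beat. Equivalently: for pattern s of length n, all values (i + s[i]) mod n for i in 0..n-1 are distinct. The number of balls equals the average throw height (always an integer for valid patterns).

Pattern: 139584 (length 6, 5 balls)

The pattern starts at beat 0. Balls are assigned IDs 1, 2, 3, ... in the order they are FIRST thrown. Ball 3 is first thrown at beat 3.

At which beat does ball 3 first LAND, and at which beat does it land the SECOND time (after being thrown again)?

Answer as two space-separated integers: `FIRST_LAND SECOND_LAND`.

Answer: 8 17

Derivation:
Beat 0 (L): throw ball1 h=1 -> lands@1:R; in-air after throw: [b1@1:R]
Beat 1 (R): throw ball1 h=3 -> lands@4:L; in-air after throw: [b1@4:L]
Beat 2 (L): throw ball2 h=9 -> lands@11:R; in-air after throw: [b1@4:L b2@11:R]
Beat 3 (R): throw ball3 h=5 -> lands@8:L; in-air after throw: [b1@4:L b3@8:L b2@11:R]
Beat 4 (L): throw ball1 h=8 -> lands@12:L; in-air after throw: [b3@8:L b2@11:R b1@12:L]
Beat 5 (R): throw ball4 h=4 -> lands@9:R; in-air after throw: [b3@8:L b4@9:R b2@11:R b1@12:L]
Beat 6 (L): throw ball5 h=1 -> lands@7:R; in-air after throw: [b5@7:R b3@8:L b4@9:R b2@11:R b1@12:L]
Beat 7 (R): throw ball5 h=3 -> lands@10:L; in-air after throw: [b3@8:L b4@9:R b5@10:L b2@11:R b1@12:L]
Beat 8 (L): throw ball3 h=9 -> lands@17:R; in-air after throw: [b4@9:R b5@10:L b2@11:R b1@12:L b3@17:R]
Beat 9 (R): throw ball4 h=5 -> lands@14:L; in-air after throw: [b5@10:L b2@11:R b1@12:L b4@14:L b3@17:R]
Beat 10 (L): throw ball5 h=8 -> lands@18:L; in-air after throw: [b2@11:R b1@12:L b4@14:L b3@17:R b5@18:L]
Beat 11 (R): throw ball2 h=4 -> lands@15:R; in-air after throw: [b1@12:L b4@14:L b2@15:R b3@17:R b5@18:L]
Beat 12 (L): throw ball1 h=1 -> lands@13:R; in-air after throw: [b1@13:R b4@14:L b2@15:R b3@17:R b5@18:L]
Beat 13 (R): throw ball1 h=3 -> lands@16:L; in-air after throw: [b4@14:L b2@15:R b1@16:L b3@17:R b5@18:L]
Beat 14 (L): throw ball4 h=9 -> lands@23:R; in-air after throw: [b2@15:R b1@16:L b3@17:R b5@18:L b4@23:R]
Beat 15 (R): throw ball2 h=5 -> lands@20:L; in-air after throw: [b1@16:L b3@17:R b5@18:L b2@20:L b4@23:R]
Beat 16 (L): throw ball1 h=8 -> lands@24:L; in-air after throw: [b3@17:R b5@18:L b2@20:L b4@23:R b1@24:L]
Beat 17 (R): throw ball3 h=4 -> lands@21:R; in-air after throw: [b5@18:L b2@20:L b3@21:R b4@23:R b1@24:L]
Ball 3: thrown@3 h=5 -> first land @8; rethrown@8 h=9 -> second land @17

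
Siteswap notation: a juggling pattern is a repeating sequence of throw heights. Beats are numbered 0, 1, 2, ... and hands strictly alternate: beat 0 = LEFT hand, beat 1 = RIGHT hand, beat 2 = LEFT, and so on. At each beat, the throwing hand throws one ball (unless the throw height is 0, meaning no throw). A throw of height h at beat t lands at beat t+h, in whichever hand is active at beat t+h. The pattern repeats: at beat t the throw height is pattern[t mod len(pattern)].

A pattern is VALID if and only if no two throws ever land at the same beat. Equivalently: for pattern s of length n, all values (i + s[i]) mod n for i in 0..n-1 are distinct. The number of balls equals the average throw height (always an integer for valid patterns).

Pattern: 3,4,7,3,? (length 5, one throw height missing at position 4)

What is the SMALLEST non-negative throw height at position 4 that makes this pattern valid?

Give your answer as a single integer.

Answer: 3

Derivation:
i=0: (0 + 3) mod 5 = 3
i=1: (1 + 4) mod 5 = 0
i=2: (2 + 7) mod 5 = 4
i=3: (3 + 3) mod 5 = 1
i=4: s[i]=? (unknown)
Known residues: [0, 1, 3, 4]; need a permutation of 0..4, so missing residue r = 2
Need (4 + s) mod 5 = 2; smallest s = (2 - 4) mod 5 = 3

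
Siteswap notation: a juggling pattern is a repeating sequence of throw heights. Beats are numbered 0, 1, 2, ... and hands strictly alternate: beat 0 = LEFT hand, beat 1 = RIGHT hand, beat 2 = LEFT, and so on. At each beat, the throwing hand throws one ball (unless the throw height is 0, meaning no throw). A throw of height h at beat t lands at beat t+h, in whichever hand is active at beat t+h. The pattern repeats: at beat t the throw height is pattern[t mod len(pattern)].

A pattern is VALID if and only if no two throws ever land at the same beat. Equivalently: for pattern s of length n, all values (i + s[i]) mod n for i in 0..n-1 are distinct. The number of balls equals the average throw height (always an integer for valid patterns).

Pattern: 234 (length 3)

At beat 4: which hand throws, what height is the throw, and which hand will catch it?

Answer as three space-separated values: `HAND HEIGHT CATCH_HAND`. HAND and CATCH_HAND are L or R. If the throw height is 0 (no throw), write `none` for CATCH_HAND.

Beat 4: 4 mod 2 = 0, so hand = L
Throw height = pattern[4 mod 3] = pattern[1] = 3
Lands at beat 4+3=7, 7 mod 2 = 1, so catch hand = R

Answer: L 3 R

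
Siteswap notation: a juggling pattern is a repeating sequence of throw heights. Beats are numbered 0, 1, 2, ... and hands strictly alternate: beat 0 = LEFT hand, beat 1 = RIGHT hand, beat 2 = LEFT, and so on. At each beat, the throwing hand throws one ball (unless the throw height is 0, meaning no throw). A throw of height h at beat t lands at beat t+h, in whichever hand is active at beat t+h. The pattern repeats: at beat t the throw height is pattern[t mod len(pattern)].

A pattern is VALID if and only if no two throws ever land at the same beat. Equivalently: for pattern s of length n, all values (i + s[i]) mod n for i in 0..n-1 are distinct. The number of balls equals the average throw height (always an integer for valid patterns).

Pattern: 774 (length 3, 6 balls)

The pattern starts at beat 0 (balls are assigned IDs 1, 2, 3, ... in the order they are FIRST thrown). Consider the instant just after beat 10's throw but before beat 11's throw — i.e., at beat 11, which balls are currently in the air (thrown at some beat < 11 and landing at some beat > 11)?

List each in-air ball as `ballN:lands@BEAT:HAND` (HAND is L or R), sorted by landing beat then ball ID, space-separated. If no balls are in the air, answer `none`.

Answer: ball2:lands@12:L ball3:lands@13:R ball1:lands@14:L ball6:lands@16:L ball4:lands@17:R

Derivation:
Beat 0 (L): throw ball1 h=7 -> lands@7:R; in-air after throw: [b1@7:R]
Beat 1 (R): throw ball2 h=7 -> lands@8:L; in-air after throw: [b1@7:R b2@8:L]
Beat 2 (L): throw ball3 h=4 -> lands@6:L; in-air after throw: [b3@6:L b1@7:R b2@8:L]
Beat 3 (R): throw ball4 h=7 -> lands@10:L; in-air after throw: [b3@6:L b1@7:R b2@8:L b4@10:L]
Beat 4 (L): throw ball5 h=7 -> lands@11:R; in-air after throw: [b3@6:L b1@7:R b2@8:L b4@10:L b5@11:R]
Beat 5 (R): throw ball6 h=4 -> lands@9:R; in-air after throw: [b3@6:L b1@7:R b2@8:L b6@9:R b4@10:L b5@11:R]
Beat 6 (L): throw ball3 h=7 -> lands@13:R; in-air after throw: [b1@7:R b2@8:L b6@9:R b4@10:L b5@11:R b3@13:R]
Beat 7 (R): throw ball1 h=7 -> lands@14:L; in-air after throw: [b2@8:L b6@9:R b4@10:L b5@11:R b3@13:R b1@14:L]
Beat 8 (L): throw ball2 h=4 -> lands@12:L; in-air after throw: [b6@9:R b4@10:L b5@11:R b2@12:L b3@13:R b1@14:L]
Beat 9 (R): throw ball6 h=7 -> lands@16:L; in-air after throw: [b4@10:L b5@11:R b2@12:L b3@13:R b1@14:L b6@16:L]
Beat 10 (L): throw ball4 h=7 -> lands@17:R; in-air after throw: [b5@11:R b2@12:L b3@13:R b1@14:L b6@16:L b4@17:R]
Beat 11 (R): throw ball5 h=4 -> lands@15:R; in-air after throw: [b2@12:L b3@13:R b1@14:L b5@15:R b6@16:L b4@17:R]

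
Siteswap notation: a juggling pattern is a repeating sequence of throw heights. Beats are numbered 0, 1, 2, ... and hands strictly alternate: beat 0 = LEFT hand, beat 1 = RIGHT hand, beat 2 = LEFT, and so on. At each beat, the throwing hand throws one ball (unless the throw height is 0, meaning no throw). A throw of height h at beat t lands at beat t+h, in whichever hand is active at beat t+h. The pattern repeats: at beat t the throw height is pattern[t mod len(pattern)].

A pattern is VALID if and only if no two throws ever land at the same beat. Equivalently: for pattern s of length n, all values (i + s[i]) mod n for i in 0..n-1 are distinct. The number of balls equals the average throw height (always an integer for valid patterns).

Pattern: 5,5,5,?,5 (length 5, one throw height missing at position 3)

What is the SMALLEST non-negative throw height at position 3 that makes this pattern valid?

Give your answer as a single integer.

Answer: 0

Derivation:
i=0: (0 + 5) mod 5 = 0
i=1: (1 + 5) mod 5 = 1
i=2: (2 + 5) mod 5 = 2
i=3: s[i]=? (unknown)
i=4: (4 + 5) mod 5 = 4
Known residues: [0, 1, 2, 4]; need a permutation of 0..4, so missing residue r = 3
Need (3 + s) mod 5 = 3; smallest s = (3 - 3) mod 5 = 0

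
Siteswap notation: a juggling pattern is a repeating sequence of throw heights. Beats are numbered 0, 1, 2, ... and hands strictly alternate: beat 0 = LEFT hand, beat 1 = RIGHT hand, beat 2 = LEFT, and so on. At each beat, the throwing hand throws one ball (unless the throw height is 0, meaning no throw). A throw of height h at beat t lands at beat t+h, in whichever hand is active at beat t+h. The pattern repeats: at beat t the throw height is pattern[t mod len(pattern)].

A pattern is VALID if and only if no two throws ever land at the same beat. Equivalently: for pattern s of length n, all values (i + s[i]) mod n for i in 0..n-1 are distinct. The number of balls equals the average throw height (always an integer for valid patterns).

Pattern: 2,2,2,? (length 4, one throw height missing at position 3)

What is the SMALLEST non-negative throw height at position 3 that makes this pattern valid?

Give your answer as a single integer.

Answer: 2

Derivation:
i=0: (0 + 2) mod 4 = 2
i=1: (1 + 2) mod 4 = 3
i=2: (2 + 2) mod 4 = 0
i=3: s[i]=? (unknown)
Known residues: [0, 2, 3]; need a permutation of 0..3, so missing residue r = 1
Need (3 + s) mod 4 = 1; smallest s = (1 - 3) mod 4 = 2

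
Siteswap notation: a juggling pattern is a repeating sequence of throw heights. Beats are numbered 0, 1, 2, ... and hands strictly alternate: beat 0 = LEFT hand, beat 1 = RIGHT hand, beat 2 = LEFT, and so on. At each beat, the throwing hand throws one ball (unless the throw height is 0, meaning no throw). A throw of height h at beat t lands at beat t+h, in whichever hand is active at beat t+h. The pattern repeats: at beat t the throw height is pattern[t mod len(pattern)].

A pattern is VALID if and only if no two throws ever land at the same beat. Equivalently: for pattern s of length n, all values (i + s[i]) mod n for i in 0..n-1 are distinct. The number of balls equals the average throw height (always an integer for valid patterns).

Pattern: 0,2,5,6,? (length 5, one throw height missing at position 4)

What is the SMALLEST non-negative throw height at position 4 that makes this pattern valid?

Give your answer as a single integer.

i=0: (0 + 0) mod 5 = 0
i=1: (1 + 2) mod 5 = 3
i=2: (2 + 5) mod 5 = 2
i=3: (3 + 6) mod 5 = 4
i=4: s[i]=? (unknown)
Known residues: [0, 2, 3, 4]; need a permutation of 0..4, so missing residue r = 1
Need (4 + s) mod 5 = 1; smallest s = (1 - 4) mod 5 = 2

Answer: 2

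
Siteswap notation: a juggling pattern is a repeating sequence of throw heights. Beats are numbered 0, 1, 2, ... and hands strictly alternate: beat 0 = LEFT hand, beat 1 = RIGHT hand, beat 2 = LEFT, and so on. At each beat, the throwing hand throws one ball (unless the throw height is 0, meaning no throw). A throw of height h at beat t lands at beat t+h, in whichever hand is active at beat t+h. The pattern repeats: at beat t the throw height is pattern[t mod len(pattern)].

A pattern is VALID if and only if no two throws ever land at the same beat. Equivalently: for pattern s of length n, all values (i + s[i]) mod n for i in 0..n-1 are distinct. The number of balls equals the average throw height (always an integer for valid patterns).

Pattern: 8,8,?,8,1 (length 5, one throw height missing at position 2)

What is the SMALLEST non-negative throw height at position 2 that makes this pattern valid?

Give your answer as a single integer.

i=0: (0 + 8) mod 5 = 3
i=1: (1 + 8) mod 5 = 4
i=2: s[i]=? (unknown)
i=3: (3 + 8) mod 5 = 1
i=4: (4 + 1) mod 5 = 0
Known residues: [0, 1, 3, 4]; need a permutation of 0..4, so missing residue r = 2
Need (2 + s) mod 5 = 2; smallest s = (2 - 2) mod 5 = 0

Answer: 0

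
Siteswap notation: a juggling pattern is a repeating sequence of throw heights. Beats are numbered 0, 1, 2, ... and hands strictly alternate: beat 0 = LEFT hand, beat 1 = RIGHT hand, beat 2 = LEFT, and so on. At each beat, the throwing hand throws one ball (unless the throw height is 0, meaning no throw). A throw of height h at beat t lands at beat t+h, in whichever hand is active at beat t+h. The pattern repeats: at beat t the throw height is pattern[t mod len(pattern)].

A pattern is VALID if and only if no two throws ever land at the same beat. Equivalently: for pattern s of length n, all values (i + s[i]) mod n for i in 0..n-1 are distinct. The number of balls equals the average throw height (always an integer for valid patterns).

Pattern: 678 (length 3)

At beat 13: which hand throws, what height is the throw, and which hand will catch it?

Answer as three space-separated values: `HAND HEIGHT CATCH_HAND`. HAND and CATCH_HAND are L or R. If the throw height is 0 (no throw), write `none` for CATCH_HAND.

Answer: R 7 L

Derivation:
Beat 13: 13 mod 2 = 1, so hand = R
Throw height = pattern[13 mod 3] = pattern[1] = 7
Lands at beat 13+7=20, 20 mod 2 = 0, so catch hand = L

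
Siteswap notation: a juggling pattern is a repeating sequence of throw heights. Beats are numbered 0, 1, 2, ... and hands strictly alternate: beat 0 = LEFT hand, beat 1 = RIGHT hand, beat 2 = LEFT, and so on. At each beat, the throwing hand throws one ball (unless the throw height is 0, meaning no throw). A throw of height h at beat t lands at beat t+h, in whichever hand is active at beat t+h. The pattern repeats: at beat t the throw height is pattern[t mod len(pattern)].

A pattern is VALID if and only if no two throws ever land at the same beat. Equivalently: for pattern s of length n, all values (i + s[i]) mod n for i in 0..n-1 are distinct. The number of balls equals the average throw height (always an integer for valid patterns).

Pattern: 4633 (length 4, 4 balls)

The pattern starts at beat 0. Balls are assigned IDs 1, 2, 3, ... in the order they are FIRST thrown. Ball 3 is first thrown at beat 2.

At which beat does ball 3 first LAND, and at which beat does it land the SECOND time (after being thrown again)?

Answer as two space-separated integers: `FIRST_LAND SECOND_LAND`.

Answer: 5 11

Derivation:
Beat 0 (L): throw ball1 h=4 -> lands@4:L; in-air after throw: [b1@4:L]
Beat 1 (R): throw ball2 h=6 -> lands@7:R; in-air after throw: [b1@4:L b2@7:R]
Beat 2 (L): throw ball3 h=3 -> lands@5:R; in-air after throw: [b1@4:L b3@5:R b2@7:R]
Beat 3 (R): throw ball4 h=3 -> lands@6:L; in-air after throw: [b1@4:L b3@5:R b4@6:L b2@7:R]
Beat 4 (L): throw ball1 h=4 -> lands@8:L; in-air after throw: [b3@5:R b4@6:L b2@7:R b1@8:L]
Beat 5 (R): throw ball3 h=6 -> lands@11:R; in-air after throw: [b4@6:L b2@7:R b1@8:L b3@11:R]
Beat 6 (L): throw ball4 h=3 -> lands@9:R; in-air after throw: [b2@7:R b1@8:L b4@9:R b3@11:R]
Beat 7 (R): throw ball2 h=3 -> lands@10:L; in-air after throw: [b1@8:L b4@9:R b2@10:L b3@11:R]
Beat 8 (L): throw ball1 h=4 -> lands@12:L; in-air after throw: [b4@9:R b2@10:L b3@11:R b1@12:L]
Beat 9 (R): throw ball4 h=6 -> lands@15:R; in-air after throw: [b2@10:L b3@11:R b1@12:L b4@15:R]
Beat 10 (L): throw ball2 h=3 -> lands@13:R; in-air after throw: [b3@11:R b1@12:L b2@13:R b4@15:R]
Beat 11 (R): throw ball3 h=3 -> lands@14:L; in-air after throw: [b1@12:L b2@13:R b3@14:L b4@15:R]
Ball 3: thrown@2 h=3 -> first land @5; rethrown@5 h=6 -> second land @11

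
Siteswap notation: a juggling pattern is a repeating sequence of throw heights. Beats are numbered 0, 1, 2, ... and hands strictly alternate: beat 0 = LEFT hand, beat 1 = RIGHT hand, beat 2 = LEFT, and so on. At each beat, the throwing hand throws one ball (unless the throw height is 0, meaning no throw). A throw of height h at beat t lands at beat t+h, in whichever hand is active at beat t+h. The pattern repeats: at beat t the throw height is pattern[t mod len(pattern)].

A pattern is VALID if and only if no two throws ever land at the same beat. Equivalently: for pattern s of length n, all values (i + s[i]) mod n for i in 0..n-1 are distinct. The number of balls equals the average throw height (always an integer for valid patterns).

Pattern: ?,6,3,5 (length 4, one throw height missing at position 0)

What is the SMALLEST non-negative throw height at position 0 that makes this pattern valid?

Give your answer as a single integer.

i=0: s[i]=? (unknown)
i=1: (1 + 6) mod 4 = 3
i=2: (2 + 3) mod 4 = 1
i=3: (3 + 5) mod 4 = 0
Known residues: [0, 1, 3]; need a permutation of 0..3, so missing residue r = 2
Need (0 + s) mod 4 = 2; smallest s = (2 - 0) mod 4 = 2

Answer: 2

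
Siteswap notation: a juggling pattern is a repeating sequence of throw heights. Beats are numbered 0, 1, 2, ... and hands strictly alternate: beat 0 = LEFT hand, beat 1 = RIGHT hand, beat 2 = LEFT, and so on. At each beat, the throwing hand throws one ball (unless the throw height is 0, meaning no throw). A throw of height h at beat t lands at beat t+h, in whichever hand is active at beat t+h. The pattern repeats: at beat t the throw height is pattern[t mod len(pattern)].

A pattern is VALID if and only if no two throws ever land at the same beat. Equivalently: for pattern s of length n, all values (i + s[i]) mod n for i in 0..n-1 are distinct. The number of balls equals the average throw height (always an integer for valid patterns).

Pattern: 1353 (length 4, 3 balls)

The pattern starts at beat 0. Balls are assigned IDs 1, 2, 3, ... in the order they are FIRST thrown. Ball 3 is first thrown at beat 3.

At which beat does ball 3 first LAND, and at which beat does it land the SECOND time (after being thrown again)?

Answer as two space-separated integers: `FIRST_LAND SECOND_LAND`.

Beat 0 (L): throw ball1 h=1 -> lands@1:R; in-air after throw: [b1@1:R]
Beat 1 (R): throw ball1 h=3 -> lands@4:L; in-air after throw: [b1@4:L]
Beat 2 (L): throw ball2 h=5 -> lands@7:R; in-air after throw: [b1@4:L b2@7:R]
Beat 3 (R): throw ball3 h=3 -> lands@6:L; in-air after throw: [b1@4:L b3@6:L b2@7:R]
Beat 4 (L): throw ball1 h=1 -> lands@5:R; in-air after throw: [b1@5:R b3@6:L b2@7:R]
Beat 5 (R): throw ball1 h=3 -> lands@8:L; in-air after throw: [b3@6:L b2@7:R b1@8:L]
Beat 6 (L): throw ball3 h=5 -> lands@11:R; in-air after throw: [b2@7:R b1@8:L b3@11:R]
Beat 7 (R): throw ball2 h=3 -> lands@10:L; in-air after throw: [b1@8:L b2@10:L b3@11:R]
Beat 8 (L): throw ball1 h=1 -> lands@9:R; in-air after throw: [b1@9:R b2@10:L b3@11:R]
Beat 9 (R): throw ball1 h=3 -> lands@12:L; in-air after throw: [b2@10:L b3@11:R b1@12:L]
Beat 10 (L): throw ball2 h=5 -> lands@15:R; in-air after throw: [b3@11:R b1@12:L b2@15:R]
Beat 11 (R): throw ball3 h=3 -> lands@14:L; in-air after throw: [b1@12:L b3@14:L b2@15:R]
Ball 3: thrown@3 h=3 -> first land @6; rethrown@6 h=5 -> second land @11

Answer: 6 11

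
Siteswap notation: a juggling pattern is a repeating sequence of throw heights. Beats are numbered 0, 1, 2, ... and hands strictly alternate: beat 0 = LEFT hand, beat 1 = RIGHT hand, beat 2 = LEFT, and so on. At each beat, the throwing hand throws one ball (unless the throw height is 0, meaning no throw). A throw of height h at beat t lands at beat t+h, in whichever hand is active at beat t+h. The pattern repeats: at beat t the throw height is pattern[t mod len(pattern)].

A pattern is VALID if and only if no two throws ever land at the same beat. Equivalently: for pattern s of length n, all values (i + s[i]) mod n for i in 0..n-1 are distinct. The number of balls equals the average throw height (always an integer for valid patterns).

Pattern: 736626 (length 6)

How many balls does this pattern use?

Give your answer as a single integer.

Answer: 5

Derivation:
Pattern = [7, 3, 6, 6, 2, 6], length n = 6
  position 0: throw height = 7, running sum = 7
  position 1: throw height = 3, running sum = 10
  position 2: throw height = 6, running sum = 16
  position 3: throw height = 6, running sum = 22
  position 4: throw height = 2, running sum = 24
  position 5: throw height = 6, running sum = 30
Total sum = 30; balls = sum / n = 30 / 6 = 5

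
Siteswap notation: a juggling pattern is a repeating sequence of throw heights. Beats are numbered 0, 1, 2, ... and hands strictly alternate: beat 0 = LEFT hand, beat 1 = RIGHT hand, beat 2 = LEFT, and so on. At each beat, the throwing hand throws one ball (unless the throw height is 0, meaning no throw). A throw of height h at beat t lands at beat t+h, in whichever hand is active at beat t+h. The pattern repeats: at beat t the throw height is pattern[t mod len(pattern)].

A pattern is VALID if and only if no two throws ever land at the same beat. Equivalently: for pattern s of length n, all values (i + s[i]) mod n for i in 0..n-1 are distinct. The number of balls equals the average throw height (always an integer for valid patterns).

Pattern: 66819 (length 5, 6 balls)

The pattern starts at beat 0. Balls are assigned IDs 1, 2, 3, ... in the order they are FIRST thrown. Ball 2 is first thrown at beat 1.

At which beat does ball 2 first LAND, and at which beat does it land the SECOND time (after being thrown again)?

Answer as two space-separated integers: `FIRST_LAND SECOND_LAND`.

Answer: 7 15

Derivation:
Beat 0 (L): throw ball1 h=6 -> lands@6:L; in-air after throw: [b1@6:L]
Beat 1 (R): throw ball2 h=6 -> lands@7:R; in-air after throw: [b1@6:L b2@7:R]
Beat 2 (L): throw ball3 h=8 -> lands@10:L; in-air after throw: [b1@6:L b2@7:R b3@10:L]
Beat 3 (R): throw ball4 h=1 -> lands@4:L; in-air after throw: [b4@4:L b1@6:L b2@7:R b3@10:L]
Beat 4 (L): throw ball4 h=9 -> lands@13:R; in-air after throw: [b1@6:L b2@7:R b3@10:L b4@13:R]
Beat 5 (R): throw ball5 h=6 -> lands@11:R; in-air after throw: [b1@6:L b2@7:R b3@10:L b5@11:R b4@13:R]
Beat 6 (L): throw ball1 h=6 -> lands@12:L; in-air after throw: [b2@7:R b3@10:L b5@11:R b1@12:L b4@13:R]
Beat 7 (R): throw ball2 h=8 -> lands@15:R; in-air after throw: [b3@10:L b5@11:R b1@12:L b4@13:R b2@15:R]
Beat 8 (L): throw ball6 h=1 -> lands@9:R; in-air after throw: [b6@9:R b3@10:L b5@11:R b1@12:L b4@13:R b2@15:R]
Beat 9 (R): throw ball6 h=9 -> lands@18:L; in-air after throw: [b3@10:L b5@11:R b1@12:L b4@13:R b2@15:R b6@18:L]
Beat 10 (L): throw ball3 h=6 -> lands@16:L; in-air after throw: [b5@11:R b1@12:L b4@13:R b2@15:R b3@16:L b6@18:L]
Beat 11 (R): throw ball5 h=6 -> lands@17:R; in-air after throw: [b1@12:L b4@13:R b2@15:R b3@16:L b5@17:R b6@18:L]
Beat 12 (L): throw ball1 h=8 -> lands@20:L; in-air after throw: [b4@13:R b2@15:R b3@16:L b5@17:R b6@18:L b1@20:L]
Beat 13 (R): throw ball4 h=1 -> lands@14:L; in-air after throw: [b4@14:L b2@15:R b3@16:L b5@17:R b6@18:L b1@20:L]
Beat 14 (L): throw ball4 h=9 -> lands@23:R; in-air after throw: [b2@15:R b3@16:L b5@17:R b6@18:L b1@20:L b4@23:R]
Beat 15 (R): throw ball2 h=6 -> lands@21:R; in-air after throw: [b3@16:L b5@17:R b6@18:L b1@20:L b2@21:R b4@23:R]
Ball 2: thrown@1 h=6 -> first land @7; rethrown@7 h=8 -> second land @15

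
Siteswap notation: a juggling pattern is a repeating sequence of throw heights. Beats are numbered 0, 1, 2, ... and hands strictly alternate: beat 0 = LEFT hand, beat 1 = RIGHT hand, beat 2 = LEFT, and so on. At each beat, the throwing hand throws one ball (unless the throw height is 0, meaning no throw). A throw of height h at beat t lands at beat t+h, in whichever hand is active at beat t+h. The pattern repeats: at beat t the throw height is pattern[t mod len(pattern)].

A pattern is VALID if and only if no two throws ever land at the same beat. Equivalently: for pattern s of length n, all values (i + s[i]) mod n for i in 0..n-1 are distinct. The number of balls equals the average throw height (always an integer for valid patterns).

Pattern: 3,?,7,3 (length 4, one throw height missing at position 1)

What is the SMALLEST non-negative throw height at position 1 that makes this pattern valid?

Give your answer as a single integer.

i=0: (0 + 3) mod 4 = 3
i=1: s[i]=? (unknown)
i=2: (2 + 7) mod 4 = 1
i=3: (3 + 3) mod 4 = 2
Known residues: [1, 2, 3]; need a permutation of 0..3, so missing residue r = 0
Need (1 + s) mod 4 = 0; smallest s = (0 - 1) mod 4 = 3

Answer: 3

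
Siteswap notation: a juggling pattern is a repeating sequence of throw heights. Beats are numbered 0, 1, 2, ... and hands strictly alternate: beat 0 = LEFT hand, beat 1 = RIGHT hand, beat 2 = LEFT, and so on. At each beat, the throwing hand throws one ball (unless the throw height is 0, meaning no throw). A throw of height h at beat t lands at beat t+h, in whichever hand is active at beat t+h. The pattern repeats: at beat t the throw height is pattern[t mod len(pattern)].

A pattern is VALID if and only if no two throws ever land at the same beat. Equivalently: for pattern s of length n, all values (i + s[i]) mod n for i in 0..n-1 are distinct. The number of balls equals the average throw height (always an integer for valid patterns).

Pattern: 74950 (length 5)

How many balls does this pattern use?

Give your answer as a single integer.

Answer: 5

Derivation:
Pattern = [7, 4, 9, 5, 0], length n = 5
  position 0: throw height = 7, running sum = 7
  position 1: throw height = 4, running sum = 11
  position 2: throw height = 9, running sum = 20
  position 3: throw height = 5, running sum = 25
  position 4: throw height = 0, running sum = 25
Total sum = 25; balls = sum / n = 25 / 5 = 5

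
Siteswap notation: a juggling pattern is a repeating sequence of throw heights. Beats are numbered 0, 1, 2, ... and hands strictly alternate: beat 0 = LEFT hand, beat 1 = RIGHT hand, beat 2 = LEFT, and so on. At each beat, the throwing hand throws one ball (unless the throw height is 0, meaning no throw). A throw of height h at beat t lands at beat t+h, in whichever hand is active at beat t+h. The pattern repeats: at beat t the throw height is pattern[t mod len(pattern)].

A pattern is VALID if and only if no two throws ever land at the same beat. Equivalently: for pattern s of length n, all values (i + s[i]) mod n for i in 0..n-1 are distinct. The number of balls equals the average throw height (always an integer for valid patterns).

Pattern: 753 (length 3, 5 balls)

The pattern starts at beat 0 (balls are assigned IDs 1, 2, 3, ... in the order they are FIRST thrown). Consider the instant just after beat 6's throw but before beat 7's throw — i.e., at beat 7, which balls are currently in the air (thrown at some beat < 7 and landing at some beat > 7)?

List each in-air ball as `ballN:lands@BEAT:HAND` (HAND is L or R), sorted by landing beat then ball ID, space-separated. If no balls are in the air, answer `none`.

Beat 0 (L): throw ball1 h=7 -> lands@7:R; in-air after throw: [b1@7:R]
Beat 1 (R): throw ball2 h=5 -> lands@6:L; in-air after throw: [b2@6:L b1@7:R]
Beat 2 (L): throw ball3 h=3 -> lands@5:R; in-air after throw: [b3@5:R b2@6:L b1@7:R]
Beat 3 (R): throw ball4 h=7 -> lands@10:L; in-air after throw: [b3@5:R b2@6:L b1@7:R b4@10:L]
Beat 4 (L): throw ball5 h=5 -> lands@9:R; in-air after throw: [b3@5:R b2@6:L b1@7:R b5@9:R b4@10:L]
Beat 5 (R): throw ball3 h=3 -> lands@8:L; in-air after throw: [b2@6:L b1@7:R b3@8:L b5@9:R b4@10:L]
Beat 6 (L): throw ball2 h=7 -> lands@13:R; in-air after throw: [b1@7:R b3@8:L b5@9:R b4@10:L b2@13:R]
Beat 7 (R): throw ball1 h=5 -> lands@12:L; in-air after throw: [b3@8:L b5@9:R b4@10:L b1@12:L b2@13:R]

Answer: ball3:lands@8:L ball5:lands@9:R ball4:lands@10:L ball2:lands@13:R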